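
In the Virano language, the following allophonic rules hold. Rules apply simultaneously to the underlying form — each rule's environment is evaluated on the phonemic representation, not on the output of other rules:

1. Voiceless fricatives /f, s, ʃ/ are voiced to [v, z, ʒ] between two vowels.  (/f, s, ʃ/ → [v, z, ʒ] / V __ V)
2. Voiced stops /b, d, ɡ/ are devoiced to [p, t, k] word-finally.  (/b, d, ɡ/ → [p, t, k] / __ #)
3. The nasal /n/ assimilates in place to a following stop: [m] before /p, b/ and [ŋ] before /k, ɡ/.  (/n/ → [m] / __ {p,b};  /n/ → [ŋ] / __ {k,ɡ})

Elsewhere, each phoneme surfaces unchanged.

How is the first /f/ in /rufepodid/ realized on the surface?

/f/ (between /u/ and /e/) occurs between two vowels → [v] by rule 1.

[v]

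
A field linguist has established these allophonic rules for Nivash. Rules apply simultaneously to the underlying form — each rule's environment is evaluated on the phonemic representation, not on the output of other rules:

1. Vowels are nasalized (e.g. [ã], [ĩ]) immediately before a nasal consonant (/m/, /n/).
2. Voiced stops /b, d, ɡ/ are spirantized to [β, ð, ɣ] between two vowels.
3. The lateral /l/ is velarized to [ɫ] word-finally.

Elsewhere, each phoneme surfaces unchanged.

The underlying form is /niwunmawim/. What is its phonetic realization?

/n/ (word-initial): no rule targets it → [n].
/i/ — between /n/ and /w/; rule 1 does not apply here → [i].
/w/ — not in any rule's target class → [w].
/u/ — between /w/ and /n/, before a nasal consonant — surfaces as [ũ] (rule 1).
/n/ (between /u/ and /m/): no rule targets it → [n].
/m/ (between /n/ and /a/): no rule targets it → [m].
/a/ (between /m/ and /w/): rule 1 targets it, but not before a nasal consonant → unchanged [a].
/w/ — not in any rule's target class → [w].
/i/ — between /w/ and /m/, before a nasal consonant — surfaces as [ĩ] (rule 1).
/m/ (word-final): no rule targets it → [m].

[niwũnmawĩm]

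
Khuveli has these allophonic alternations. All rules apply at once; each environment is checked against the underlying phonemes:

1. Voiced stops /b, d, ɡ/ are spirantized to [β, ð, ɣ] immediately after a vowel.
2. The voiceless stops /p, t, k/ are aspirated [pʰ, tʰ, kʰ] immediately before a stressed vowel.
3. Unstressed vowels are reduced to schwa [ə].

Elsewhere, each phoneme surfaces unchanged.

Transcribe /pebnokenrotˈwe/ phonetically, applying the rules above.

/p/ (word-initial) is in the target of rule 2 but the environment (immediately before a stressed vowel) is not met → [p].
/e/ — between /p/ and /b/, in an unstressed syllable — surfaces as [ə] (rule 3).
/b/ (between /e/ and /n/): immediately after a vowel, so rule 1 applies → [β].
/n/ stays [n].
/o/ meets the environment for rule 3 (in an unstressed syllable) → [ə].
/k/ (between /o/ and /e/) fails the environment for rule 2, so it stays [k].
/e/ meets the environment for rule 3 (in an unstressed syllable) → [ə].
/n/ (between /e/ and /r/) is unaffected → [n].
/r/ stays [r].
/o/ — between /r/ and /t/, in an unstressed syllable — surfaces as [ə] (rule 3).
/t/ (between /o/ and /w/) is in the target of rule 2 but the environment (immediately before a stressed vowel) is not met → [t].
/w/ — not in any rule's target class → [w].
/e/ — word-final; rule 3 does not apply here → [e].

[pəβnəkənrətˈwe]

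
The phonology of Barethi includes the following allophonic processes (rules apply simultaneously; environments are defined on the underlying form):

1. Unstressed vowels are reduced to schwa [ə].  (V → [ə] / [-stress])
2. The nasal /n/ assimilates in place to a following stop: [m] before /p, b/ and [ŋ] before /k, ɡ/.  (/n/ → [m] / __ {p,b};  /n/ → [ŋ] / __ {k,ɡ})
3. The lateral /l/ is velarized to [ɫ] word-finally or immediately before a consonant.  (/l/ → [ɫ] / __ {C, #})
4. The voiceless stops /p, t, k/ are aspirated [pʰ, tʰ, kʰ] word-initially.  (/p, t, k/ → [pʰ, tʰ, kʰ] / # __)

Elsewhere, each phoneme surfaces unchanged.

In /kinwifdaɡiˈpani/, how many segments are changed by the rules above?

6

Segments that undergo a rule: /k/ → [kʰ] (rule 4); /i/ → [ə] (rule 1); /i/ → [ə] (rule 1); /a/ → [ə] (rule 1); /i/ → [ə] (rule 1); /i/ → [ə] (rule 1).
All other segments surface unchanged.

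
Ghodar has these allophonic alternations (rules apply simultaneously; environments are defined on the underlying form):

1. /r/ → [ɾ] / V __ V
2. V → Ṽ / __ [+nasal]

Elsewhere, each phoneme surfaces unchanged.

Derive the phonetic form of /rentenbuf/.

/r/ (word-initial) is in the target of rule 1 but the environment (between two vowels) is not met → [r].
/e/ — between /r/ and /n/, before a nasal consonant — surfaces as [ẽ] (rule 2).
/n/ — not in any rule's target class → [n].
/t/ (between /n/ and /e/) is unaffected → [t].
/e/ meets the environment for rule 2 (before a nasal consonant) → [ẽ].
/n/ — not in any rule's target class → [n].
/b/ — not in any rule's target class → [b].
/u/ (between /b/ and /f/) is in the target of rule 2 but the environment (before a nasal consonant) is not met → [u].
/f/ (word-final) is unaffected → [f].

[rẽntẽnbuf]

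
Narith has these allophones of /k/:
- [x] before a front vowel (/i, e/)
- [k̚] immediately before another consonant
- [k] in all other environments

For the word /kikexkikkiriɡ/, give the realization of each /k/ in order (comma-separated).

[x], [x], [x], [k̚], [x]

Occurrence 1 (position 1): before a front vowel (/i, e/) → [x].
Occurrence 2 (position 3): before a front vowel (/i, e/) → [x].
Occurrence 3 (position 6): before a front vowel (/i, e/) → [x].
Occurrence 4 (position 8): immediately before another consonant → [k̚].
Occurrence 5 (position 9): before a front vowel (/i, e/) → [x].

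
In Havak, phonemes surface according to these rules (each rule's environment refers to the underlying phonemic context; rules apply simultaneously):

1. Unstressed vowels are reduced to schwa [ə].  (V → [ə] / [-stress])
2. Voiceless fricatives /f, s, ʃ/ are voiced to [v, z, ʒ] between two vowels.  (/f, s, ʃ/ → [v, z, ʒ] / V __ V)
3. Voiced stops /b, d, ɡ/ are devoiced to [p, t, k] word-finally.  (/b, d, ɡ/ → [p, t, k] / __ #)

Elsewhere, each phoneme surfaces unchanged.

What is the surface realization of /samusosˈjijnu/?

/s/ (word-initial) fails the environment for rule 2, so it stays [s].
/a/ meets the environment for rule 1 (in an unstressed syllable) → [ə].
/m/ (between /a/ and /u/) is unaffected → [m].
Rule 1 applies to /u/ (between /m/ and /s/: in an unstressed syllable) → [ə].
/s/ meets the environment for rule 2 (between two vowels) → [z].
/o/ meets the environment for rule 1 (in an unstressed syllable) → [ə].
/s/ (between /o/ and /j/): rule 2 targets it, but not between two vowels → unchanged [s].
/j/ (between /s/ and /i/): no rule targets it → [j].
/i/ (between /j/ and /j/): rule 1 targets it, but not in an unstressed syllable → unchanged [i].
/j/ (between /i/ and /n/) is unaffected → [j].
/n/ — not in any rule's target class → [n].
/u/ (word-final): in an unstressed syllable, so rule 1 applies → [ə].

[səməzəsˈjijnə]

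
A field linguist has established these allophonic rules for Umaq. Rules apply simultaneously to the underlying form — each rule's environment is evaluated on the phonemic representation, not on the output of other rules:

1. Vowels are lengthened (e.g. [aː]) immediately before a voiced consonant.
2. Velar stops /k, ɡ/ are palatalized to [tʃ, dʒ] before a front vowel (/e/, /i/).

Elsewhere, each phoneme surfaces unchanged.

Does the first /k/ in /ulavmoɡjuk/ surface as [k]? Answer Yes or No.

Yes

/k/ (word-final): rule 2 targets it, but not before a front vowel → unchanged [k].
The actual realization is [k], which matches [k].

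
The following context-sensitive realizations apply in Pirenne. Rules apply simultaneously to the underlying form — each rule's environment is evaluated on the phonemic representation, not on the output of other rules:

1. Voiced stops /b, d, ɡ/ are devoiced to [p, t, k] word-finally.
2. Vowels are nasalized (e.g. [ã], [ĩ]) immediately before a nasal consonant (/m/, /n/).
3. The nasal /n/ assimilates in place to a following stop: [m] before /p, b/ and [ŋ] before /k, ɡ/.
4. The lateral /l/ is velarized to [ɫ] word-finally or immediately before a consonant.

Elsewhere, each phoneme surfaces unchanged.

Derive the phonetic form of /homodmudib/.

[hõmodmudip]

/h/ stays [h].
/o/ (between /h/ and /m/): before a nasal consonant, so rule 2 applies → [õ].
/m/ stays [m].
/o/ — between /m/ and /d/; rule 2 does not apply here → [o].
/d/ (between /o/ and /m/) fails the environment for rule 1, so it stays [d].
/m/ — not in any rule's target class → [m].
/u/ (between /m/ and /d/) fails the environment for rule 2, so it stays [u].
/d/ (between /u/ and /i/) is in the target of rule 1 but the environment (word-finally) is not met → [d].
/i/ (between /d/ and /b/): rule 2 targets it, but not before a nasal consonant → unchanged [i].
/b/ — word-final, word-finally — surfaces as [p] (rule 1).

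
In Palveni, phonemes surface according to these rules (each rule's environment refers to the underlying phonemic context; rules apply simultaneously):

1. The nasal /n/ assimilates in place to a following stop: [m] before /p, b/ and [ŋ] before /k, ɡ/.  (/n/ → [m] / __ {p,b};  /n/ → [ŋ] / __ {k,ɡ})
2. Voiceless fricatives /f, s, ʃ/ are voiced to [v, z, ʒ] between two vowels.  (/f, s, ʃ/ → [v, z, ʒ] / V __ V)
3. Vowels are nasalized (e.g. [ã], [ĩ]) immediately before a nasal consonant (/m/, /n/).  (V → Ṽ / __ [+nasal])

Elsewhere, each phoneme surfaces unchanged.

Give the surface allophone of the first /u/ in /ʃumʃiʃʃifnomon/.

/u/ — between /ʃ/ and /m/, before a nasal consonant — surfaces as [ũ] (rule 3).

[ũ]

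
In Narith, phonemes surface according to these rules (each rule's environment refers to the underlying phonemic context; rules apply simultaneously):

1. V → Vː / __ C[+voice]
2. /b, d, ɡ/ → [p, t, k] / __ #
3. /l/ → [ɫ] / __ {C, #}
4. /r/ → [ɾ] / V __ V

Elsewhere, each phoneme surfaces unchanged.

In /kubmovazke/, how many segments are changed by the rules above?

3

Segments that undergo a rule: /u/ → [uː] (rule 1); /o/ → [oː] (rule 1); /a/ → [aː] (rule 1).
All other segments surface unchanged.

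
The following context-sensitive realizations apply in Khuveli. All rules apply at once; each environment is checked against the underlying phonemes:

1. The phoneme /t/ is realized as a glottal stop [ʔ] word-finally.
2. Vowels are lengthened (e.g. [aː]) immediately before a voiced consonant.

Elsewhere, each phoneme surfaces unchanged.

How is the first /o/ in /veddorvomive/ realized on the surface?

/o/ meets the environment for rule 2 (before a voiced consonant) → [oː].

[oː]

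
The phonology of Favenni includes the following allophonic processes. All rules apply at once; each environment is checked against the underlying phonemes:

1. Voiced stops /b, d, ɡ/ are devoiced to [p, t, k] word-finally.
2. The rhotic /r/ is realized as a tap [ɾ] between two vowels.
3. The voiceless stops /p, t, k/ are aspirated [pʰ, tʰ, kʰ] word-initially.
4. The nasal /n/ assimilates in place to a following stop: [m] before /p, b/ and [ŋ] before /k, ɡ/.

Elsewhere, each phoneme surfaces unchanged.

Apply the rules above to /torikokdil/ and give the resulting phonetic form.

/t/ (word-initial) occurs word-initially → [tʰ] by rule 3.
/o/ — not in any rule's target class → [o].
/r/ (between /o/ and /i/): between two vowels, so rule 2 applies → [ɾ].
/i/ (between /r/ and /k/) is unaffected → [i].
/k/ (between /i/ and /o/) fails the environment for rule 3, so it stays [k].
/o/ — not in any rule's target class → [o].
/k/ (between /o/ and /d/) fails the environment for rule 3, so it stays [k].
/d/ (between /k/ and /i/): rule 1 targets it, but not word-finally → unchanged [d].
/i/ (between /d/ and /l/) is unaffected → [i].
/l/ (word-final) is unaffected → [l].

[tʰoɾikokdil]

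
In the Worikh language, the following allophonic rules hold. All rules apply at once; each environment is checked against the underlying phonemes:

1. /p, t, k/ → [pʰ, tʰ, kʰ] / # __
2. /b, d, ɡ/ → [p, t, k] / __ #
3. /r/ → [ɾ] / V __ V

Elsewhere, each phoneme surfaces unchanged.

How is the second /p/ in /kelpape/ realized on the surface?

[p]

/p/ — between /a/ and /e/; rule 1 does not apply here → [p].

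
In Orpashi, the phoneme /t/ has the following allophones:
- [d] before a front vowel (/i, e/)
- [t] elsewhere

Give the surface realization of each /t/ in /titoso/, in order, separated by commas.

[d], [t]

Occurrence 1 (position 1): before a front vowel (/i, e/) → [d].
Occurrence 2 (position 3): no conditioning environment matches → elsewhere allophone [t].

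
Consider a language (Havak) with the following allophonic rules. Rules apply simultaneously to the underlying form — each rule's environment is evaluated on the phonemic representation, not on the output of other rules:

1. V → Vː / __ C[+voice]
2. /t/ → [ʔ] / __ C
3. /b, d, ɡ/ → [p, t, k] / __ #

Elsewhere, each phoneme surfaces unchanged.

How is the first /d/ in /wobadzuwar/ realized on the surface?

/d/ (between /a/ and /z/) fails the environment for rule 3, so it stays [d].

[d]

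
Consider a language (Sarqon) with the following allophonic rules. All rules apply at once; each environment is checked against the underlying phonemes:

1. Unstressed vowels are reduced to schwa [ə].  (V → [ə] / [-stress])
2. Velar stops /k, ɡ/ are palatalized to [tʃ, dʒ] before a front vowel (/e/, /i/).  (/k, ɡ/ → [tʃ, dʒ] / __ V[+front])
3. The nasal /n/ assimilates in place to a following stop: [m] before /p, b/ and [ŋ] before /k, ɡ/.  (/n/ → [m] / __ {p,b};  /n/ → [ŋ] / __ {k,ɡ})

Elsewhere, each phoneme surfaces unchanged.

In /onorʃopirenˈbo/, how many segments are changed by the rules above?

Segments that undergo a rule: /o/ → [ə] (rule 1); /o/ → [ə] (rule 1); /o/ → [ə] (rule 1); /i/ → [ə] (rule 1); /e/ → [ə] (rule 1); /n/ → [m] (rule 3).
All other segments surface unchanged.

6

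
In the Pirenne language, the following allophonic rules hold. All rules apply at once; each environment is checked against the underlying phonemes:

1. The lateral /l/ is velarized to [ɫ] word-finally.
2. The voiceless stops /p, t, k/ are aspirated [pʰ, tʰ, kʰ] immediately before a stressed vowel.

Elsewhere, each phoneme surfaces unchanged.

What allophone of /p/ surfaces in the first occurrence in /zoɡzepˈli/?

[p]

/p/ — between /e/ and /l/; rule 2 does not apply here → [p].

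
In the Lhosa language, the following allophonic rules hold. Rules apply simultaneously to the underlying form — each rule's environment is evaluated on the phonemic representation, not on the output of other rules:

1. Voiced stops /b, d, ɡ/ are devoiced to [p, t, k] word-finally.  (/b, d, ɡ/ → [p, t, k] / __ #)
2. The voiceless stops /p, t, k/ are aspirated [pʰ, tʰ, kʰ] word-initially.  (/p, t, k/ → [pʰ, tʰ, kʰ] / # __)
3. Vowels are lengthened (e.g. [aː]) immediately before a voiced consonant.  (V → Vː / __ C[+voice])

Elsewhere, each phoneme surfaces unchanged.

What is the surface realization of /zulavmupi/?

[zuːlaːvmupi]

/z/ (word-initial) is unaffected → [z].
/u/ (between /z/ and /l/) occurs before a voiced consonant → [uː] by rule 3.
/l/ stays [l].
/a/ — between /l/ and /v/, before a voiced consonant — surfaces as [aː] (rule 3).
/v/ (between /a/ and /m/): no rule targets it → [v].
/m/ (between /v/ and /u/) is unaffected → [m].
/u/ — between /m/ and /p/; rule 3 does not apply here → [u].
/p/ — between /u/ and /i/; rule 2 does not apply here → [p].
/i/ (word-final) is in the target of rule 3 but the environment (before a voiced consonant) is not met → [i].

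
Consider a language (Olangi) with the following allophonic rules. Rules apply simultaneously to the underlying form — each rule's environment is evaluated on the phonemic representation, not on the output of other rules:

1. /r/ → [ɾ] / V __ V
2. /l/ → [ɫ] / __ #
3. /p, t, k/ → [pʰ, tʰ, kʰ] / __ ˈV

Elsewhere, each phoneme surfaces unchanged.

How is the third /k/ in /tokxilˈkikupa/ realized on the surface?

/k/ (between /i/ and /u/) fails the environment for rule 3, so it stays [k].

[k]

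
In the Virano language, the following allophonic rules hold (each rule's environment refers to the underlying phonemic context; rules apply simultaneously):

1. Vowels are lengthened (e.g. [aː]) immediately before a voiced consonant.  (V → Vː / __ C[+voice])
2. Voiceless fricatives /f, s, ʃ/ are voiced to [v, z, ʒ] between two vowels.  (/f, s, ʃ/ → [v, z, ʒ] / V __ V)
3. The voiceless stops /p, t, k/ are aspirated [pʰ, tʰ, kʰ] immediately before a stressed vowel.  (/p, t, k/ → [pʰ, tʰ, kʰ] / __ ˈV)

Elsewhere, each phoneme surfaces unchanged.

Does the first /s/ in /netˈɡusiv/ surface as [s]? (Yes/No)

No

Rule 2 applies to /s/ (between /u/ and /i/: between two vowels) → [z].
The actual realization is [z], not [s].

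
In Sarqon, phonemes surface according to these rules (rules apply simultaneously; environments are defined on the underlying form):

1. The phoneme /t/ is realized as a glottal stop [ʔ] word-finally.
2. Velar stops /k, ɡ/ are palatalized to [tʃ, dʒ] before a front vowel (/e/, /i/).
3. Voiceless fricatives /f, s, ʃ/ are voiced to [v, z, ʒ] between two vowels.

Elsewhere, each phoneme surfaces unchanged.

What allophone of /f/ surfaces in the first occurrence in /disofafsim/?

/f/ meets the environment for rule 3 (between two vowels) → [v].

[v]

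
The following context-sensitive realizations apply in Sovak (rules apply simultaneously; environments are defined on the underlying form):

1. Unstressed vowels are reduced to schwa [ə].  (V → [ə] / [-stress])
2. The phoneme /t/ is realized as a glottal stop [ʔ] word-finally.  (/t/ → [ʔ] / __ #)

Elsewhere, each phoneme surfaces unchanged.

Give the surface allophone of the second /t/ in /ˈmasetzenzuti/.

/t/ (between /u/ and /i/): rule 2 targets it, but not word-finally → unchanged [t].

[t]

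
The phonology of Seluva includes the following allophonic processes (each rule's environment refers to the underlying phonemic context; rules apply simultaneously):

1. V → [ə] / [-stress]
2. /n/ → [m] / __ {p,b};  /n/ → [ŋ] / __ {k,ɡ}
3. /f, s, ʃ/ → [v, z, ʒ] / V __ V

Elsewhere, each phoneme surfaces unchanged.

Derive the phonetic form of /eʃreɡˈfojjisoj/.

/e/ — word-initial, in an unstressed syllable — surfaces as [ə] (rule 1).
/ʃ/ (between /e/ and /r/) is in the target of rule 3 but the environment (between two vowels) is not met → [ʃ].
Rule 1 applies to /e/ (between /r/ and /ɡ/: in an unstressed syllable) → [ə].
/f/ (between /ɡ/ and /o/) fails the environment for rule 3, so it stays [f].
/o/ — between /f/ and /j/; rule 1 does not apply here → [o].
/i/ (between /j/ and /s/): in an unstressed syllable, so rule 1 applies → [ə].
/s/ — between /i/ and /o/, between two vowels — surfaces as [z] (rule 3).
/o/ (between /s/ and /j/) occurs in an unstressed syllable → [ə] by rule 1.

[əʃrəɡˈfojjəzəj]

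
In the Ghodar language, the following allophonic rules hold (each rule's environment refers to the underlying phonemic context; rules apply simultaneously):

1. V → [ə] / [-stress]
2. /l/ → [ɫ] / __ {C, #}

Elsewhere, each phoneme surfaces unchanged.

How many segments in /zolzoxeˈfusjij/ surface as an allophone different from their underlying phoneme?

5

Segments that undergo a rule: /o/ → [ə] (rule 1); /l/ → [ɫ] (rule 2); /o/ → [ə] (rule 1); /e/ → [ə] (rule 1); /i/ → [ə] (rule 1).
All other segments surface unchanged.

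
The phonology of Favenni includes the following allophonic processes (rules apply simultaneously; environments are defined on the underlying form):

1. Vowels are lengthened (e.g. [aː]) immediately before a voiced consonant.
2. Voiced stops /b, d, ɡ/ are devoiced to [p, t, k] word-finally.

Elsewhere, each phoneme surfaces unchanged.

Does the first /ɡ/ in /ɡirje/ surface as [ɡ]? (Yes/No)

/ɡ/ (word-initial) is in the target of rule 2 but the environment (word-finally) is not met → [ɡ].
The actual realization is [ɡ], which matches [ɡ].

Yes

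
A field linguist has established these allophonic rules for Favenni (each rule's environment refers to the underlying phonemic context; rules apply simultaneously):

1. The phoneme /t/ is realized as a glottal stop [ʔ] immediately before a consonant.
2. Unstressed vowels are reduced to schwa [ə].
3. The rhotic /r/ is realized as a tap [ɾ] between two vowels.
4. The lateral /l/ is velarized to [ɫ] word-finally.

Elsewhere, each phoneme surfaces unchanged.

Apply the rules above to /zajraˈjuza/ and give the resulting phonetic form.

/z/ (word-initial): no rule targets it → [z].
/a/ (between /z/ and /j/): in an unstressed syllable, so rule 2 applies → [ə].
/j/ — not in any rule's target class → [j].
/r/ — between /j/ and /a/; rule 3 does not apply here → [r].
/a/ — between /r/ and /j/, in an unstressed syllable — surfaces as [ə] (rule 2).
/j/ (between /a/ and /u/): no rule targets it → [j].
/u/ — between /j/ and /z/; rule 2 does not apply here → [u].
/z/ (between /u/ and /a/) is unaffected → [z].
/a/ (word-final) occurs in an unstressed syllable → [ə] by rule 2.

[zəjrəˈjuzə]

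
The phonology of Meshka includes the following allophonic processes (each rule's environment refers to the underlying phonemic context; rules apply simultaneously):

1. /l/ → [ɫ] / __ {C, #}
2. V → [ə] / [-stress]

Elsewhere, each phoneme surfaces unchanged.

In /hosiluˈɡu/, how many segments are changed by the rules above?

Segments that undergo a rule: /o/ → [ə] (rule 2); /i/ → [ə] (rule 2); /u/ → [ə] (rule 2).
All other segments surface unchanged.

3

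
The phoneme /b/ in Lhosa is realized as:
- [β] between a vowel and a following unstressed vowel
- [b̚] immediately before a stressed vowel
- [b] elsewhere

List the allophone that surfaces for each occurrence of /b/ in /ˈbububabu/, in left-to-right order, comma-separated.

Occurrence 1 (position 1): immediately before a stressed vowel → [b̚].
Occurrence 2 (position 3): between a vowel and a following unstressed vowel → [β].
Occurrence 3 (position 5): between a vowel and a following unstressed vowel → [β].
Occurrence 4 (position 7): between a vowel and a following unstressed vowel → [β].

[b̚], [β], [β], [β]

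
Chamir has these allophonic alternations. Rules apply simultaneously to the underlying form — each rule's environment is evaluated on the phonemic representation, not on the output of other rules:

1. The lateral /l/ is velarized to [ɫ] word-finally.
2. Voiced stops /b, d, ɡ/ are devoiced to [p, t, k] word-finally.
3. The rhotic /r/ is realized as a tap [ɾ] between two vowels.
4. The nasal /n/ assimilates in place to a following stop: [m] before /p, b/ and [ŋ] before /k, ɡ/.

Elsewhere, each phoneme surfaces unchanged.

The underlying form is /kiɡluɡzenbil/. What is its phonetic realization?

/k/ (word-initial): no rule targets it → [k].
/i/ — not in any rule's target class → [i].
/ɡ/ (between /i/ and /l/) is in the target of rule 2 but the environment (word-finally) is not met → [ɡ].
/l/ (between /ɡ/ and /u/): rule 1 targets it, but not word-finally → unchanged [l].
/u/ — not in any rule's target class → [u].
/ɡ/ — between /u/ and /z/; rule 2 does not apply here → [ɡ].
/z/ (between /ɡ/ and /e/) is unaffected → [z].
/e/ stays [e].
/n/ meets the environment for rule 4 (before a labial or velar stop) → [m].
/b/ (between /n/ and /i/): rule 2 targets it, but not word-finally → unchanged [b].
/i/ — not in any rule's target class → [i].
/l/ (word-final): word-finally, so rule 1 applies → [ɫ].

[kiɡluɡzembiɫ]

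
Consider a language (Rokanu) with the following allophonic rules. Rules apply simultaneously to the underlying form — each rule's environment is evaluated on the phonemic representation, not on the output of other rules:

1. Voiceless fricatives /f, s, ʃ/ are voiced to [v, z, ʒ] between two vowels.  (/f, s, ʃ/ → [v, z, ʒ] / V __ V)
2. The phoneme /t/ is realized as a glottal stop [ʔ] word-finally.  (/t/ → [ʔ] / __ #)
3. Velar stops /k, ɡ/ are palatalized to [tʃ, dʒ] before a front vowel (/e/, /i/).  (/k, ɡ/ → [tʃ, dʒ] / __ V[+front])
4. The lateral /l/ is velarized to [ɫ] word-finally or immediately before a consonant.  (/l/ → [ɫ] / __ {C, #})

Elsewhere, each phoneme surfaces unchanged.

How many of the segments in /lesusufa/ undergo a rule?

Segments that undergo a rule: /s/ → [z] (rule 1); /s/ → [z] (rule 1); /f/ → [v] (rule 1).
All other segments surface unchanged.

3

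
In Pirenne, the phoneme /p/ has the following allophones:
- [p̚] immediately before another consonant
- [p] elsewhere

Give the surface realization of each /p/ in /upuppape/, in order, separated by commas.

[p], [p̚], [p], [p]

Occurrence 1 (position 2): no conditioning environment matches → elsewhere allophone [p].
Occurrence 2 (position 4): immediately before another consonant → [p̚].
Occurrence 3 (position 5): no conditioning environment matches → elsewhere allophone [p].
Occurrence 4 (position 7): no conditioning environment matches → elsewhere allophone [p].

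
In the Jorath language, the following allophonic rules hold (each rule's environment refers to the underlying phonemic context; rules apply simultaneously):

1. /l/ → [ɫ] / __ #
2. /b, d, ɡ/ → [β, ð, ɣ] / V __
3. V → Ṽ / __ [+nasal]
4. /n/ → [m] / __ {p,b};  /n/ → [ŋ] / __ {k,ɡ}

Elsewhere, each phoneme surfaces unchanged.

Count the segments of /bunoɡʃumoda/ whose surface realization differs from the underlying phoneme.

4

Segments that undergo a rule: /u/ → [ũ] (rule 3); /ɡ/ → [ɣ] (rule 2); /u/ → [ũ] (rule 3); /d/ → [ð] (rule 2).
All other segments surface unchanged.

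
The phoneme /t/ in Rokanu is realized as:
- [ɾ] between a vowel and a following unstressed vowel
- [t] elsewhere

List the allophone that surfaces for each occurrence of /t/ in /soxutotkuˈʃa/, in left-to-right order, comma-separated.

[ɾ], [t]

Occurrence 1 (position 5): between a vowel and a following unstressed vowel → [ɾ].
Occurrence 2 (position 7): no conditioning environment matches → elsewhere allophone [t].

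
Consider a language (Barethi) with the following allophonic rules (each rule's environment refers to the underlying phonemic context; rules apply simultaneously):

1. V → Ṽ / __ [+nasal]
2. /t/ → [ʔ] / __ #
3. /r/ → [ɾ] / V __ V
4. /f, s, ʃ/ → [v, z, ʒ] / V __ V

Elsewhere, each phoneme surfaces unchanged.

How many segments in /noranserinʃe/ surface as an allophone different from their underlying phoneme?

Segments that undergo a rule: /r/ → [ɾ] (rule 3); /a/ → [ã] (rule 1); /r/ → [ɾ] (rule 3); /i/ → [ĩ] (rule 1).
All other segments surface unchanged.

4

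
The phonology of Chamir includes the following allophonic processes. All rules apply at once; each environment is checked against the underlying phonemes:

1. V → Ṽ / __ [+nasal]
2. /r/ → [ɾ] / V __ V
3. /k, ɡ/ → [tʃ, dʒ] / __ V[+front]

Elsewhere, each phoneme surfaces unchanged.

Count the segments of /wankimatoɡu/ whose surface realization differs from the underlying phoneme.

Segments that undergo a rule: /a/ → [ã] (rule 1); /k/ → [tʃ] (rule 3); /i/ → [ĩ] (rule 1).
All other segments surface unchanged.

3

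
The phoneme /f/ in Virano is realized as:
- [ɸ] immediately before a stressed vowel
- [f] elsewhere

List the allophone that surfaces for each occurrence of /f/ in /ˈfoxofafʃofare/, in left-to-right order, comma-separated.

[ɸ], [f], [f], [f]

Occurrence 1 (position 1): immediately before a stressed vowel → [ɸ].
Occurrence 2 (position 5): no conditioning environment matches → elsewhere allophone [f].
Occurrence 3 (position 7): no conditioning environment matches → elsewhere allophone [f].
Occurrence 4 (position 10): no conditioning environment matches → elsewhere allophone [f].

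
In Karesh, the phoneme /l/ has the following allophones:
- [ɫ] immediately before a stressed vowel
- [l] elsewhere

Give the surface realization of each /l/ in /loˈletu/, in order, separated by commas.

[l], [ɫ]

Occurrence 1 (position 1): no conditioning environment matches → elsewhere allophone [l].
Occurrence 2 (position 3): immediately before a stressed vowel → [ɫ].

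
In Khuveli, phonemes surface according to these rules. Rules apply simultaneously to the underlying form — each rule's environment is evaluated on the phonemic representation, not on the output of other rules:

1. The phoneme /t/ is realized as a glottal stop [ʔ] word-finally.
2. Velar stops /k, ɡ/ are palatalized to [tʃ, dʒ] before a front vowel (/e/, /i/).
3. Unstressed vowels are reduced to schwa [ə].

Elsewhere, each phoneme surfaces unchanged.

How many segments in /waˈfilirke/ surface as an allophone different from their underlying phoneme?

Segments that undergo a rule: /a/ → [ə] (rule 3); /i/ → [ə] (rule 3); /k/ → [tʃ] (rule 2); /e/ → [ə] (rule 3).
All other segments surface unchanged.

4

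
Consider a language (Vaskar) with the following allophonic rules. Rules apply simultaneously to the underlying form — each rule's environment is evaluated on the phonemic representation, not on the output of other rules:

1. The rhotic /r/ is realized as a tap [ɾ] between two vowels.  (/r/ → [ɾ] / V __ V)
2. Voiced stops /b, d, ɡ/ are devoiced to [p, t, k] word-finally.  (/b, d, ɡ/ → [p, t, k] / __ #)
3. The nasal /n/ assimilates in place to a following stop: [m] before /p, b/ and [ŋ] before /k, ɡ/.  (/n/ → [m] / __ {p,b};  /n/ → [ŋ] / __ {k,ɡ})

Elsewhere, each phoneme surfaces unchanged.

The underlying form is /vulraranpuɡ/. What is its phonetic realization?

[vulraɾampuk]

/v/ (word-initial): no rule targets it → [v].
/u/ stays [u].
/l/ — not in any rule's target class → [l].
/r/ — between /l/ and /a/; rule 1 does not apply here → [r].
/a/ — not in any rule's target class → [a].
/r/ meets the environment for rule 1 (between two vowels) → [ɾ].
/a/ — not in any rule's target class → [a].
Rule 3 applies to /n/ (between /a/ and /p/: before a labial or velar stop) → [m].
/p/ stays [p].
/u/ (between /p/ and /ɡ/) is unaffected → [u].
/ɡ/ — word-final, word-finally — surfaces as [k] (rule 2).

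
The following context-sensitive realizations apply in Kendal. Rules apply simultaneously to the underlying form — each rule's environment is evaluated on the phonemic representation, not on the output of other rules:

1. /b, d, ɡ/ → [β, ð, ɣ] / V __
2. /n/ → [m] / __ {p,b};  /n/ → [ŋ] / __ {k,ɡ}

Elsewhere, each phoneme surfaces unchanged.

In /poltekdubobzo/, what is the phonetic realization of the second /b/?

[β]

/b/ meets the environment for rule 1 (immediately after a vowel) → [β].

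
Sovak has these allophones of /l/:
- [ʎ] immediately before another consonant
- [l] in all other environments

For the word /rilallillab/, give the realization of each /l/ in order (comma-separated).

Occurrence 1 (position 3): no conditioning environment matches → elsewhere allophone [l].
Occurrence 2 (position 5): immediately before another consonant → [ʎ].
Occurrence 3 (position 6): no conditioning environment matches → elsewhere allophone [l].
Occurrence 4 (position 8): immediately before another consonant → [ʎ].
Occurrence 5 (position 9): no conditioning environment matches → elsewhere allophone [l].

[l], [ʎ], [l], [ʎ], [l]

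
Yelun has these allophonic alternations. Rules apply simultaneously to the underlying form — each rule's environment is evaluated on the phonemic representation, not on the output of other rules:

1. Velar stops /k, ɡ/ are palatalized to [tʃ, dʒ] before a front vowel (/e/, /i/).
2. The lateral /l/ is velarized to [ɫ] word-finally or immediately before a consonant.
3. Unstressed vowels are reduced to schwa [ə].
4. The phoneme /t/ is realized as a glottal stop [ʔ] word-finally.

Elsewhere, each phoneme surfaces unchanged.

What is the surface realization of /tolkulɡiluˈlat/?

[təɫkəɫdʒələˈlaʔ]

/t/ (word-initial) fails the environment for rule 4, so it stays [t].
/o/ (between /t/ and /l/) occurs in an unstressed syllable → [ə] by rule 3.
/l/ (between /o/ and /k/): word-finally or immediately before a consonant, so rule 2 applies → [ɫ].
/k/ (between /l/ and /u/) is in the target of rule 1 but the environment (before a front vowel) is not met → [k].
/u/ meets the environment for rule 3 (in an unstressed syllable) → [ə].
/l/ — between /u/ and /ɡ/, word-finally or immediately before a consonant — surfaces as [ɫ] (rule 2).
Rule 1 applies to /ɡ/ (between /l/ and /i/: before a front vowel) → [dʒ].
/i/ meets the environment for rule 3 (in an unstressed syllable) → [ə].
/l/ (between /i/ and /u/) is in the target of rule 2 but the environment (word-finally or immediately before a consonant) is not met → [l].
/u/ — between /l/ and /l/, in an unstressed syllable — surfaces as [ə] (rule 3).
/l/ (between /u/ and /a/): rule 2 targets it, but not word-finally or immediately before a consonant → unchanged [l].
/a/ (between /l/ and /t/): rule 3 targets it, but not in an unstressed syllable → unchanged [a].
/t/ (word-final) occurs word-finally → [ʔ] by rule 4.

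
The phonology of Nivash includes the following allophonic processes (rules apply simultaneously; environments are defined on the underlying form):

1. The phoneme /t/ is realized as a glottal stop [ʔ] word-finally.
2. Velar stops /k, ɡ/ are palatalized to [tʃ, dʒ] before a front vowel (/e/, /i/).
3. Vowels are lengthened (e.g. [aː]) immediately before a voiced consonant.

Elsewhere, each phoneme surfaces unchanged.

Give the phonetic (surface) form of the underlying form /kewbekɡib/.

[tʃeːwbekdʒiːb]

/k/ (word-initial) occurs before a front vowel → [tʃ] by rule 2.
Rule 3 applies to /e/ (between /k/ and /w/: before a voiced consonant) → [eː].
/w/ (between /e/ and /b/): no rule targets it → [w].
/b/ (between /w/ and /e/) is unaffected → [b].
/e/ (between /b/ and /k/) is in the target of rule 3 but the environment (before a voiced consonant) is not met → [e].
/k/ (between /e/ and /ɡ/): rule 2 targets it, but not before a front vowel → unchanged [k].
Rule 2 applies to /ɡ/ (between /k/ and /i/: before a front vowel) → [dʒ].
/i/ meets the environment for rule 3 (before a voiced consonant) → [iː].
/b/ (word-final): no rule targets it → [b].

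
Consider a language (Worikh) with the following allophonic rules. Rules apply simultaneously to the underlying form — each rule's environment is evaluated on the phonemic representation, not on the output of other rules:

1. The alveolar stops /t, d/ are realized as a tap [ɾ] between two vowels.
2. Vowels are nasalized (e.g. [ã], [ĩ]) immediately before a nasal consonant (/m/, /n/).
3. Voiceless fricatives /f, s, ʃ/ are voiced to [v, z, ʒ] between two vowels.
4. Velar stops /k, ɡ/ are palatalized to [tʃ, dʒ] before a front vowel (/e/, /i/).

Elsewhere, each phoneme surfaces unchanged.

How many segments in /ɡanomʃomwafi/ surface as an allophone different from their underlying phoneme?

4

Segments that undergo a rule: /a/ → [ã] (rule 2); /o/ → [õ] (rule 2); /o/ → [õ] (rule 2); /f/ → [v] (rule 3).
All other segments surface unchanged.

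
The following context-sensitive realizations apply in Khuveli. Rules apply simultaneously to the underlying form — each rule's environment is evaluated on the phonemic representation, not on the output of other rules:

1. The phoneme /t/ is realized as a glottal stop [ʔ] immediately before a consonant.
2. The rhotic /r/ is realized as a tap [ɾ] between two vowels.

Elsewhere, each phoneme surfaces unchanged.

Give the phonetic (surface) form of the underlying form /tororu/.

/t/ (word-initial) fails the environment for rule 1, so it stays [t].
/o/ (between /t/ and /r/) is unaffected → [o].
/r/ meets the environment for rule 2 (between two vowels) → [ɾ].
/o/ (between /r/ and /r/): no rule targets it → [o].
/r/ meets the environment for rule 2 (between two vowels) → [ɾ].
/u/ — not in any rule's target class → [u].

[toɾoɾu]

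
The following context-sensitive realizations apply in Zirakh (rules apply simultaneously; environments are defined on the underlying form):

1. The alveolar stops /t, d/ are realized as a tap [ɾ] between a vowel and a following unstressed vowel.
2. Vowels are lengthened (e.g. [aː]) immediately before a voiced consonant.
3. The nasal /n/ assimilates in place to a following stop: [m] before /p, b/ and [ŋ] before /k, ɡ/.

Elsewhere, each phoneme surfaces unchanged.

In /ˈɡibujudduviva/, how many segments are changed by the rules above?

5

Segments that undergo a rule: /i/ → [iː] (rule 2); /u/ → [uː] (rule 2); /u/ → [uː] (rule 2); /u/ → [uː] (rule 2); /i/ → [iː] (rule 2).
All other segments surface unchanged.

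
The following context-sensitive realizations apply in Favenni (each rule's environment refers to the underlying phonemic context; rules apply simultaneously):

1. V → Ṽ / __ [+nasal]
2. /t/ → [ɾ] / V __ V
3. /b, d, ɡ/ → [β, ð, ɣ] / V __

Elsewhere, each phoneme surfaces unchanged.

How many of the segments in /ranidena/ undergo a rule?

3

Segments that undergo a rule: /a/ → [ã] (rule 1); /d/ → [ð] (rule 3); /e/ → [ẽ] (rule 1).
All other segments surface unchanged.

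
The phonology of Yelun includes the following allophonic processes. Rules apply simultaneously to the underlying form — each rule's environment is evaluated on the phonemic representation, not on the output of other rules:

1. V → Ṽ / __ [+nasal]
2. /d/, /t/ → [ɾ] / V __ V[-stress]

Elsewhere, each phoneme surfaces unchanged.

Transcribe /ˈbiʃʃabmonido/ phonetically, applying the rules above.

/b/ stays [b].
/i/ (between /b/ and /ʃ/) is in the target of rule 1 but the environment (before a nasal consonant) is not met → [i].
/ʃ/ — not in any rule's target class → [ʃ].
/ʃ/ (between /ʃ/ and /a/) is unaffected → [ʃ].
/a/ — between /ʃ/ and /b/; rule 1 does not apply here → [a].
/b/ (between /a/ and /m/) is unaffected → [b].
/m/ (between /b/ and /o/): no rule targets it → [m].
/o/ (between /m/ and /n/) occurs before a nasal consonant → [õ] by rule 1.
/n/ stays [n].
/i/ (between /n/ and /d/) fails the environment for rule 1, so it stays [i].
Rule 2 applies to /d/ (between /i/ and /o/: between a vowel and a following unstressed vowel) → [ɾ].
/o/ (word-final): rule 1 targets it, but not before a nasal consonant → unchanged [o].

[ˈbiʃʃabmõniɾo]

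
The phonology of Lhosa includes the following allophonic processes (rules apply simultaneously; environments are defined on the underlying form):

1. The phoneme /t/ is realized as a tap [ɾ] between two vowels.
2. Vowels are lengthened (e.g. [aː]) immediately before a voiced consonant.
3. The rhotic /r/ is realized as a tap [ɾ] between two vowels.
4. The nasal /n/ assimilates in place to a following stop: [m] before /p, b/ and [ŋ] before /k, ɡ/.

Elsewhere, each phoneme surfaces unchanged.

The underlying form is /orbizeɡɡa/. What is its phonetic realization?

/o/ — word-initial, before a voiced consonant — surfaces as [oː] (rule 2).
/r/ (between /o/ and /b/): rule 3 targets it, but not between two vowels → unchanged [r].
/i/ (between /b/ and /z/) occurs before a voiced consonant → [iː] by rule 2.
/e/ meets the environment for rule 2 (before a voiced consonant) → [eː].
/a/ (word-final): rule 2 targets it, but not before a voiced consonant → unchanged [a].

[oːrbiːzeːɡɡa]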